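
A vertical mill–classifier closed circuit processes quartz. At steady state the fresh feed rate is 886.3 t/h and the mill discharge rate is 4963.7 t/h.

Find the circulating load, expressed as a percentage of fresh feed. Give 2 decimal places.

Discharge = new feed + return, hence
R = M − F = 4963.7 − 886.3 = 4077.4 t/h
CL = 100·R/F = 100·4077.4/886.3 = 460.05 %

CL = 460.05 %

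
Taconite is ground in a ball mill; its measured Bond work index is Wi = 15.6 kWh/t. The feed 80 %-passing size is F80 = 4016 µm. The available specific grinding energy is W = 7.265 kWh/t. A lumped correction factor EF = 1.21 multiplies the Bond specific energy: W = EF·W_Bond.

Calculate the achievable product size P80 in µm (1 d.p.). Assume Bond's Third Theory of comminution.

Bond:  W = 10 Wi (1/√P − 1/√F)
W_Bond = W / EF = 7.265 / 1.21 = 6.0041 kWh/t
1/√P80 = 1/√F80 + W_Bond/(10·Wi)
  = 6.0041/(10·15.6) + 1/√4016 = 0.038488 + 0.015780 = 0.054268
P80 = (1/0.054268)² = 18.4271² = 339.56 µm

P80 = 339.6 µm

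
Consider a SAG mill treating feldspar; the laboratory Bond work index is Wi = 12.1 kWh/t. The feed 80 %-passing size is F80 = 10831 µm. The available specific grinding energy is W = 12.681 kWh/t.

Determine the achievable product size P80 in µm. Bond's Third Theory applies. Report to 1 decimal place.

P80 = 76.4 µm

W = 10 Wi (P80^-0.5 − F80^-0.5)
P80^-0.5 = F80^-0.5 + W/(10 Wi)
  = 12.6810/(10·12.1) + 1/√10831 = 0.104802 + 0.009609 = 0.114410
P80 = (1/0.114410)² = 8.7405² = 76.40 µm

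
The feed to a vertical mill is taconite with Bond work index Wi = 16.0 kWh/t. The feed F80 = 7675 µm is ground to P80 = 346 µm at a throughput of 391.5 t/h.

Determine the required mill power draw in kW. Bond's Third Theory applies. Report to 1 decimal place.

W_Bond = 10·Wi·(1/√P₈₀ − 1/√F₈₀)
W = 10·16.0·(1/√346 − 1/√7675) = 10·16.0·(0.042346) = 6.7753 kWh/t
Power = W × throughput = 6.7753 kWh/t × 391.5 t/h = 2652.5 kW

P = 2652.5 kW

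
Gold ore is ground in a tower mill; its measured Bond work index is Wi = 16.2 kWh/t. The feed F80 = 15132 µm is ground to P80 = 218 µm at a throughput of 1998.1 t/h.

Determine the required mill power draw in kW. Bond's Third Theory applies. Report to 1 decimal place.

P = 19291.8 kW

W = 10·Wi·(P80^(-½) − F80^(-½))
W = 10·16.2·(1/√218 − 1/√15132) = 10·16.2·(0.059599) = 9.6551 kWh/t
Power = W × throughput = 9.6551 kWh/t × 1998.1 t/h = 19291.8 kW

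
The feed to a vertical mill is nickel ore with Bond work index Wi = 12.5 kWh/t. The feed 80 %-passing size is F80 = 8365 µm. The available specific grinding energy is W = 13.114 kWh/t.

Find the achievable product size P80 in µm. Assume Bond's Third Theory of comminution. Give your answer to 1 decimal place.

W = 10 Wi (1/√P80 − 1/√F80)  [Bond]
P80^-0.5 = F80^-0.5 + W/(10 Wi)
  = 13.1140/(10·12.5) + 1/√8365 = 0.104912 + 0.010934 = 0.115846
P80 = (1/0.115846)² = 8.6322² = 74.51 µm

P80 = 74.5 µm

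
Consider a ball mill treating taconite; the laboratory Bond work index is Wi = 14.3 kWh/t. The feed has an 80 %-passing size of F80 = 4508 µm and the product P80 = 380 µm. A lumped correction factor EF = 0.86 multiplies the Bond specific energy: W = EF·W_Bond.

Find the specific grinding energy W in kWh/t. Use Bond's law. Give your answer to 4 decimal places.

Bond:  W = 10 Wi (1/√P − 1/√F)
1/√380 = 0.051299;  1/√4508 = 0.014894
W = 10·14.3·(0.051299 − 0.014894) = 5.2059 kWh/t
Apply correction: 5.2059 × 0.86 = 4.4771 kWh/t

W = 4.4771 kWh/t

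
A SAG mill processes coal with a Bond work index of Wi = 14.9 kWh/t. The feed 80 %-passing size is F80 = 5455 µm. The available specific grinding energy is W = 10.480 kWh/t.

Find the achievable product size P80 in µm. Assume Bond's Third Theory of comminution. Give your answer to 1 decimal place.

P80 = 142.1 µm

W_Bond = 10·Wi·(1/√P₈₀ − 1/√F₈₀)
⇒ 1/√P80 = W/(10·Wi) + 1/√F80
  = 10.4800/(10·14.9) + 1/√5455 = 0.070336 + 0.013539 = 0.083875
P80 = (1/0.083875)² = 11.9225² = 142.15 µm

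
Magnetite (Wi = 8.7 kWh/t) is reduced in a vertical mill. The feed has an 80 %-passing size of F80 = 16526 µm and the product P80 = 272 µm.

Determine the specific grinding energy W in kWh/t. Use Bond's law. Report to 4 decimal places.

W = 4.5984 kWh/t

W_Bond = 10·Wi·(1/√P₈₀ − 1/√F₈₀)
1/√272 = 0.060634;  1/√16526 = 0.007779
W = 10·8.7·(0.060634 − 0.007779) = 4.5984 kWh/t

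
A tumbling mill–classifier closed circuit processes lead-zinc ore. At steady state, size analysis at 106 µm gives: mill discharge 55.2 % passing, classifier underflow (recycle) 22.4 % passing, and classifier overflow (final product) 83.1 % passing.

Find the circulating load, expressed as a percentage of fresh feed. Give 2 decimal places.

CL = 85.06 %

Let r = R/F. Size balance at 106 µm:
(1+r)d = ru + o → r = (o−d)/(d−u)
r = (83.1 − 55.2)/(55.2 − 22.4) = 27.9/32.8 = 0.8506
CL = 100·r = 85.06 %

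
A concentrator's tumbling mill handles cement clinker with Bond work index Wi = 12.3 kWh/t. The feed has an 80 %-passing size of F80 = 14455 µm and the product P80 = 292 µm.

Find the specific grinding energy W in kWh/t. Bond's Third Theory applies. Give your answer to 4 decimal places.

Bond:  W = 10 Wi (1/√P − 1/√F)
1/√292 = 0.058521;  1/√14455 = 0.008317
W = 10·12.3·(0.058521 − 0.008317) = 6.1750 kWh/t

W = 6.1750 kWh/t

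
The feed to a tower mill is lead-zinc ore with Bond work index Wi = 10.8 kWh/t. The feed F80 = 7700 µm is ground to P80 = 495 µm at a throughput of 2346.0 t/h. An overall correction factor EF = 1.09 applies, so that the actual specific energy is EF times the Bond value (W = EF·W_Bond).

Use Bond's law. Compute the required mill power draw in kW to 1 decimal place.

W = 10·Wi·(P80^(-½) − F80^(-½))
W = 10·10.8·(1/√495 − 1/√7700) = 10·10.8·(0.033551) = 3.6235 kWh/t
With EF = 1.09: W = 3.6235·1.09 = 3.9496 kWh/t
Power = W × throughput = 3.9496 kWh/t × 2346.0 t/h = 9265.7 kW

P = 9265.7 kW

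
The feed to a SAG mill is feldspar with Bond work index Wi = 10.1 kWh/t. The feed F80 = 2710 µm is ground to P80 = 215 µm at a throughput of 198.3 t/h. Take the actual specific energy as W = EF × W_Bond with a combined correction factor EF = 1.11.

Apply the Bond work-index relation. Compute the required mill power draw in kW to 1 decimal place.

W_Bond = 10·Wi·(1/√P₈₀ − 1/√F₈₀)
W = 10·10.1·(1/√215 − 1/√2710) = 10·10.1·(0.048990) = 4.9480 kWh/t
W_actual = 1.11 × 4.9480 = 5.4923 kWh/t
P = W·T = 5.4923·198.3 = 1089.1 kW

P = 1089.1 kW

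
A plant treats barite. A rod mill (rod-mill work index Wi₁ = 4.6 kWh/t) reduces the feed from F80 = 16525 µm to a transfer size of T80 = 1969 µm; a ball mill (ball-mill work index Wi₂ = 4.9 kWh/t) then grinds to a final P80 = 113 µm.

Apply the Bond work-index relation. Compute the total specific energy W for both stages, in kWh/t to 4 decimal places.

W = 4.1841 kWh/t

W_Bond = 10·Wi·(1/√P₈₀ − 1/√F₈₀)
Stage 1 (16525→1969 µm, Wi₁=4.6): W₁ = 10·4.6·(0.022536 − 0.007779) = 0.6788 kWh/t
Stage 2 (1969→113 µm, Wi₂=4.9): W₂ = 10·4.9·(0.094072 − 0.022536) = 3.5053 kWh/t
W = W₁ + W₂ = 0.6788 + 3.5053 = 4.1841 kWh/t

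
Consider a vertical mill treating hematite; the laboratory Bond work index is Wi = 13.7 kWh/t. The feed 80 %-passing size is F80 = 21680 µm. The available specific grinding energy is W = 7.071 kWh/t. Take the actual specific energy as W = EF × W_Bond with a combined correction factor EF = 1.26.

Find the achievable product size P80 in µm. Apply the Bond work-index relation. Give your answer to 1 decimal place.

P80 = 438.5 µm

W = 10 Wi (1/√P80 − 1/√F80)  [Bond]
W_Bond = W / EF = 7.071 / 1.26 = 5.6119 kWh/t
⇒ 1/√P80 = W_Bond/(10·Wi) + 1/√F80
  = 5.6119/(10·13.7) + 1/√21680 = 0.040963 + 0.006792 = 0.047754
P80 = (1/0.047754)² = 20.9405² = 438.50 µm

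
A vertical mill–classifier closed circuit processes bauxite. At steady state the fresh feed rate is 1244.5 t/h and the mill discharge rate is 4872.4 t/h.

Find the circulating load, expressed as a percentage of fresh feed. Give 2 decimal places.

CL = 291.51 %

Mill node: discharge = fresh + recycle.
R = M − F = 4872.4 − 1244.5 = 3627.9 t/h
CL = 100·R/F = 100·3627.9/1244.5 = 291.51 %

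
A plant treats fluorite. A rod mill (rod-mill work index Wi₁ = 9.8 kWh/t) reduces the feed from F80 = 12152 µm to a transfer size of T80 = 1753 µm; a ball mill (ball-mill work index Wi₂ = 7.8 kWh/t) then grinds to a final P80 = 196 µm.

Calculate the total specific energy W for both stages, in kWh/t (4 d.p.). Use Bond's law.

W = 10 Wi (1/√P80 − 1/√F80)  [Bond]
Stage 1 (12152→1753 µm, Wi₁=9.8): W₁ = 10·9.8·(0.023884 − 0.009071) = 1.4516 kWh/t
Stage 2 (1753→196 µm, Wi₂=7.8): W₂ = 10·7.8·(0.071429 − 0.023884) = 3.7085 kWh/t
W = W₁ + W₂ = 1.4516 + 3.7085 = 5.1601 kWh/t

W = 5.1601 kWh/t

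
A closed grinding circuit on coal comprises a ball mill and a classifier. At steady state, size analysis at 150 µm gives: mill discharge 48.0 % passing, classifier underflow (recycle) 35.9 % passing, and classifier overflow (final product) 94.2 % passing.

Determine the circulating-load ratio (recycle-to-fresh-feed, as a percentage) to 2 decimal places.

Balance %-passing 150 µm (r = R/F):
Fd + Rd = Ru + Fo ⇒ R/F = (o−d)/(d−u)
r = (94.2 − 48.0)/(48.0 − 35.9) = 46.2/12.1 = 3.8182
CL = 100·r = 381.82 %

CL = 381.82 %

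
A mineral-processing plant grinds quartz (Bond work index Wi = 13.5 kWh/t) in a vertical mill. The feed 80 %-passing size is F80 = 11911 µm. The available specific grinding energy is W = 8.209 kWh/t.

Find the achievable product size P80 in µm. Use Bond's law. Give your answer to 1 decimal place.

P80 = 204.3 µm

W_Bond = 10·Wi·(1/√P₈₀ − 1/√F₈₀)
P80^(−½) = W/(10 Wi) + F80^(−½)
  = 8.2090/(10·13.5) + 1/√11911 = 0.060807 + 0.009163 = 0.069970
P80 = (1/0.069970)² = 14.2918² = 204.26 µm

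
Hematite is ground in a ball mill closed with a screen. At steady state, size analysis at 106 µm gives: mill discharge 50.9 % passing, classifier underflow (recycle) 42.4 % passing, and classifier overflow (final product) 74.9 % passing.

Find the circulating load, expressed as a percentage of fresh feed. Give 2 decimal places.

CL = 282.35 %

Mass balance on the −106 µm fraction:
Fd + Rd = Ru + Fo ⇒ R/F = (o−d)/(d−u)
r = (74.9 − 50.9)/(50.9 − 42.4) = 24.0/8.5 = 2.8235
CL = 100·r = 282.35 %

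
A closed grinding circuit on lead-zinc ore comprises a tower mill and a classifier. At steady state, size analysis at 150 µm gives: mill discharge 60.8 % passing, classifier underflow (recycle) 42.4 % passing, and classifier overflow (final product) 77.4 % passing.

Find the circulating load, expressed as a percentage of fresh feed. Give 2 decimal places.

CL = 90.22 %

Two-product formula at 150 µm:
(1+r)d = ru + o → r = (o−d)/(d−u)
r = (77.4 − 60.8)/(60.8 − 42.4) = 16.6/18.4 = 0.9022
CL = 100·r = 90.22 %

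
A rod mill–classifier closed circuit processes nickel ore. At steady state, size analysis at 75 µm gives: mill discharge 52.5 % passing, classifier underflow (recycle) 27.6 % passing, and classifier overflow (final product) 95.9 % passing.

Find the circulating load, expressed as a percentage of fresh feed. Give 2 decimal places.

Let r = R/F. Size balance at 75 µm:
Fd + Rd = Ru + Fo ⇒ R/F = (o−d)/(d−u)
r = (95.9 − 52.5)/(52.5 − 27.6) = 43.4/24.9 = 1.7430
CL = 100·r = 174.30 %

CL = 174.30 %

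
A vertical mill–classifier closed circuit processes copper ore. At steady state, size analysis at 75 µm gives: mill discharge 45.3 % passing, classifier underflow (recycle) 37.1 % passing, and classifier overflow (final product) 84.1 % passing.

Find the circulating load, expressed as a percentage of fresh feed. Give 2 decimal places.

Two-product formula at 75 µm:
d + r·d = r·u + o → r(d−u) = o−d
r = (84.1 − 45.3)/(45.3 − 37.1) = 38.8/8.2 = 4.7317
CL = 100·r = 473.17 %

CL = 473.17 %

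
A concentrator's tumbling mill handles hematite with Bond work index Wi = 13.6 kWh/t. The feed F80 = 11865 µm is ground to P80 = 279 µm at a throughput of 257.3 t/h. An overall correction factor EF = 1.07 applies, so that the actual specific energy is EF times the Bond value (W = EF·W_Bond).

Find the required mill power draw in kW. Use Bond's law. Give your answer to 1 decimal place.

Bond:  W = 10 Wi (1/√P − 1/√F)
W = 10·13.6·(1/√279 − 1/√11865) = 10·13.6·(0.050688) = 6.8936 kWh/t
Corrected W = EF·W_Bond = 1.07·6.8936 = 7.3761 kWh/t
Mill draw = 7.3761 × 257.3 = 1897.9 kW

P = 1897.9 kW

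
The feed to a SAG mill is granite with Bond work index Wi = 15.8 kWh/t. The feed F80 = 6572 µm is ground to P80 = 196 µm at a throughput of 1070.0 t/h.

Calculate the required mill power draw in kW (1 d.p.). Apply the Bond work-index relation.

W = 10·Wi·(P80^(-½) − F80^(-½))
W = 10·15.8·(1/√196 − 1/√6572) = 10·15.8·(0.059093) = 9.3367 kWh/t
Mill draw = 9.3367 × 1070.0 = 9990.3 kW

P = 9990.3 kW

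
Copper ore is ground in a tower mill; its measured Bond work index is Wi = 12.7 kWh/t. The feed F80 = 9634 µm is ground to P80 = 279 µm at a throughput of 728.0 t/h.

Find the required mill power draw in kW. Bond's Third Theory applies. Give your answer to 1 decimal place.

P = 4593.2 kW

Bond: W = 10·Wi·(1/√P80 − 1/√F80)
W = 10·12.7·(1/√279 − 1/√9634) = 10·12.7·(0.049680) = 6.3094 kWh/t
Mill draw = 6.3094 × 728.0 = 4593.2 kW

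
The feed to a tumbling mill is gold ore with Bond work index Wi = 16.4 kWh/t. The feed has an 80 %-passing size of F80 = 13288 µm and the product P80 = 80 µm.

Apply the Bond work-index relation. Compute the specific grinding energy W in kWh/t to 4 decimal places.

W = 10 Wi (1/√P80 − 1/√F80)  [Bond]
1/√80 = 0.111803;  1/√13288 = 0.008675
W = 10·16.4·(0.111803 − 0.008675) = 16.9131 kWh/t

W = 16.9131 kWh/t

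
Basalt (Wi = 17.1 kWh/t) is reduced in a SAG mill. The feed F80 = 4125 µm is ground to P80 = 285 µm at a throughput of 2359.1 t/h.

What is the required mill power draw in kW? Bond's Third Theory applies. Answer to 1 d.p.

P = 17614.7 kW

W = 10·Wi·(P80^(-½) − F80^(-½))
W = 10·17.1·(1/√285 − 1/√4125) = 10·17.1·(0.043665) = 7.4667 kWh/t
Mill draw = 7.4667 × 2359.1 = 17614.7 kW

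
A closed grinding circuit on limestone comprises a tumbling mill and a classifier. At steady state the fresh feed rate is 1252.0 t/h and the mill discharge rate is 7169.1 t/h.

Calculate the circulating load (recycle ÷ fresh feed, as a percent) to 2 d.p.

CL = 472.61 %

Mill node: discharge = fresh + recycle.
R = M − F = 7169.1 − 1252.0 = 5917.1 t/h
CL = 100·R/F = 100·5917.1/1252.0 = 472.61 %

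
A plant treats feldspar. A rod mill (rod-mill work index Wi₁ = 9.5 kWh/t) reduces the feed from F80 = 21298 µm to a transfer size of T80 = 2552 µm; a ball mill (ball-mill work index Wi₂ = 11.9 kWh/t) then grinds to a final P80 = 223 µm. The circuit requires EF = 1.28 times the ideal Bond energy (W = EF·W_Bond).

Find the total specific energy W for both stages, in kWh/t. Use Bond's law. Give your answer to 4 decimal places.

W = 10 Wi (1/√P80 − 1/√F80)  [Bond]
Stage 1 (21298→2552 µm, Wi₁=9.5): W₁ = 10·9.5·(0.019795 − 0.006852) = 1.2296 kWh/t
Stage 2 (2552→223 µm, Wi₂=11.9): W₂ = 10·11.9·(0.066965 − 0.019795) = 5.6132 kWh/t
W = W₁ + W₂ = 1.2296 + 5.6132 = 6.8428 kWh/t
W_actual = 1.28 × 6.8428 = 8.7588 kWh/t

W = 8.7588 kWh/t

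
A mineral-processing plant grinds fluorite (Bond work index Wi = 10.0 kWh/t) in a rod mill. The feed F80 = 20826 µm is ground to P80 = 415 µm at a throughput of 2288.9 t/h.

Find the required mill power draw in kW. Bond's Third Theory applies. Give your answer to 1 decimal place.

Bond:  W = 10 Wi (1/√P − 1/√F)
W = 10·10.0·(1/√415 − 1/√20826) = 10·10.0·(0.042159) = 4.2159 kWh/t
P = W·T = 4.2159·2288.9 = 9649.7 kW

P = 9649.7 kW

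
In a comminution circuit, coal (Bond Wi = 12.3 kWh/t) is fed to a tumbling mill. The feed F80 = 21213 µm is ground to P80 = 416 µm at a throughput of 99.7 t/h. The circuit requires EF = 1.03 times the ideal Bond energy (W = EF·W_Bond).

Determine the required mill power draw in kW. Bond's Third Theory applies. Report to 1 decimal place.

P = 532.6 kW

Bond: W = 10·Wi·(1/√P80 − 1/√F80)
W = 10·12.3·(1/√416 − 1/√21213) = 10·12.3·(0.042163) = 5.1861 kWh/t
Corrected W = EF·W_Bond = 1.03·5.1861 = 5.3416 kWh/t
Power = W × throughput = 5.3416 kWh/t × 99.7 t/h = 532.6 kW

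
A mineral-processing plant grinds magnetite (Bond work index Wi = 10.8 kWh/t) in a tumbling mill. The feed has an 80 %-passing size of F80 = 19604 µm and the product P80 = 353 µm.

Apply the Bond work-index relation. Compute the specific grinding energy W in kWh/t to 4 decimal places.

W = 10 Wi (P80^-0.5 − F80^-0.5)
1/√353 = 0.053225;  1/√19604 = 0.007142
W = 10·10.8·(0.053225 − 0.007142) = 4.9769 kWh/t

W = 4.9769 kWh/t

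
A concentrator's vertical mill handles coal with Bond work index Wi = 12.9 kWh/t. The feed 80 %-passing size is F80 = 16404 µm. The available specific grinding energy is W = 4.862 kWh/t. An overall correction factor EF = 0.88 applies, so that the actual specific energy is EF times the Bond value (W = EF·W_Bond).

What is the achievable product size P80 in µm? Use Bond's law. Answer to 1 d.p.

W = 10 Wi (P80^-0.5 − F80^-0.5)
W_Bond = W / EF = 4.862 / 0.88 = 5.5250 kWh/t
P80^-0.5 = F80^-0.5 + W_Bond/(10 Wi)
  = 5.5250/(10·12.9) + 1/√16404 = 0.042829 + 0.007808 = 0.050637
P80 = (1/0.050637)² = 19.7483² = 390.00 µm

P80 = 390.0 µm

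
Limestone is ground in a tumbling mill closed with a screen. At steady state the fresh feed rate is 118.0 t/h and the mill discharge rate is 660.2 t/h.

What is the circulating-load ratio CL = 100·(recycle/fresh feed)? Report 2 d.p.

CL = 459.49 %

Mill node: discharge = fresh + recycle.
R = M − F = 660.2 − 118.0 = 542.2 t/h
CL = 100·R/F = 100·542.2/118.0 = 459.49 %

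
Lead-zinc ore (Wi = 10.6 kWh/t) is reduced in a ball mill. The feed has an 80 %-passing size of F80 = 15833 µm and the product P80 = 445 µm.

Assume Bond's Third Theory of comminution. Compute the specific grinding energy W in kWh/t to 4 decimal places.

Bond: W = 10·Wi·(1/√P80 − 1/√F80)
1/√445 = 0.047405;  1/√15833 = 0.007947
W = 10·10.6·(0.047405 − 0.007947) = 4.1825 kWh/t

W = 4.1825 kWh/t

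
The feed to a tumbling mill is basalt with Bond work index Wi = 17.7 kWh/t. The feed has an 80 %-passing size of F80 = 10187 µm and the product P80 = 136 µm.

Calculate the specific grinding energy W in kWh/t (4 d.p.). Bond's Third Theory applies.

W = 13.4239 kWh/t

W = 10 Wi / √P80 − 10 Wi / √F80
1/√136 = 0.085749;  1/√10187 = 0.009908
W = 10·17.7·(0.085749 − 0.009908) = 13.4239 kWh/t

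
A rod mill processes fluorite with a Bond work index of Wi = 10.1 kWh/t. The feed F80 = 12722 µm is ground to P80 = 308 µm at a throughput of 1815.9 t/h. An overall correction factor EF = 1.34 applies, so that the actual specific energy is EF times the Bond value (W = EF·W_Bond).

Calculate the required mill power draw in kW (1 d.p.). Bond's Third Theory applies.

Bond:  W = 10 Wi (1/√P − 1/√F)
W = 10·10.1·(1/√308 − 1/√12722) = 10·10.1·(0.048114) = 4.8596 kWh/t
W_actual = 1.34 × 4.8596 = 6.5118 kWh/t
Power = W × throughput = 6.5118 kWh/t × 1815.9 t/h = 11824.8 kW

P = 11824.8 kW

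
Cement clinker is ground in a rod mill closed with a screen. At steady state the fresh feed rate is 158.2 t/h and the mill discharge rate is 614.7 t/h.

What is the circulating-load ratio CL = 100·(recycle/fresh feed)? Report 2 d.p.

CL = 288.56 %

Steady state: M = F + R.
R = M − F = 614.7 − 158.2 = 456.5 t/h
CL = 100·R/F = 100·456.5/158.2 = 288.56 %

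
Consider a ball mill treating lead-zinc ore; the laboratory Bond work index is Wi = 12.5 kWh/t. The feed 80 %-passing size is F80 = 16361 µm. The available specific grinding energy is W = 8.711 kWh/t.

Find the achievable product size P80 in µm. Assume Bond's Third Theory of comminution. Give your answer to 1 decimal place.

P80 = 166.5 µm

W = 10·Wi·(P80^(-½) − F80^(-½))
P80^-0.5 = F80^-0.5 + W/(10 Wi)
  = 8.7110/(10·12.5) + 1/√16361 = 0.069688 + 0.007818 = 0.077506
P80 = (1/0.077506)² = 12.9022² = 166.47 µm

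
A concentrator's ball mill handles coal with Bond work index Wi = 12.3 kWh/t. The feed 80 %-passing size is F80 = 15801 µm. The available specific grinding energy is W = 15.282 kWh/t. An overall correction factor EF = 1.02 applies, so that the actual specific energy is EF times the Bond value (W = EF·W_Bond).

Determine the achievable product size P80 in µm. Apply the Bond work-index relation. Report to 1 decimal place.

P80 = 59.4 µm

Bond:  W = 10 Wi (1/√P − 1/√F)
W_Bond = W / EF = 15.282 / 1.02 = 14.9824 kWh/t
⇒ 1/√P80 = W_Bond/(10 Wi) + 1/√F80
  = 14.9824/(10·12.3) + 1/√15801 = 0.121808 + 0.007955 = 0.129763
P80 = (1/0.129763)² = 7.7064² = 59.39 µm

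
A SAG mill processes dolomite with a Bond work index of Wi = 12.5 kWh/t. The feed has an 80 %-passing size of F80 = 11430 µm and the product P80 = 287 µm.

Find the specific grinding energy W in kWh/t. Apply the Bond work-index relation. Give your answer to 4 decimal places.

Bond: W = 10·Wi·(1/√P80 − 1/√F80)
1/√287 = 0.059028;  1/√11430 = 0.009354
W = 10·12.5·(0.059028 − 0.009354) = 6.2093 kWh/t

W = 6.2093 kWh/t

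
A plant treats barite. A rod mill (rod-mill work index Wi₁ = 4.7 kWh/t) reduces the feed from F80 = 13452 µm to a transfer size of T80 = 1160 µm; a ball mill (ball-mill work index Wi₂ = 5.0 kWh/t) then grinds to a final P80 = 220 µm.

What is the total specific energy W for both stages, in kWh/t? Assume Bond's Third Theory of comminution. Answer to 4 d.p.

W = 2.8777 kWh/t

Bond:  W = 10 Wi (1/√P − 1/√F)
Stage 1 (13452→1160 µm, Wi₁=4.7): W₁ = 10·4.7·(0.029361 − 0.008622) = 0.9747 kWh/t
Stage 2 (1160→220 µm, Wi₂=5.0): W₂ = 10·5.0·(0.067420 − 0.029361) = 1.9029 kWh/t
W = W₁ + W₂ = 0.9747 + 1.9029 = 2.8777 kWh/t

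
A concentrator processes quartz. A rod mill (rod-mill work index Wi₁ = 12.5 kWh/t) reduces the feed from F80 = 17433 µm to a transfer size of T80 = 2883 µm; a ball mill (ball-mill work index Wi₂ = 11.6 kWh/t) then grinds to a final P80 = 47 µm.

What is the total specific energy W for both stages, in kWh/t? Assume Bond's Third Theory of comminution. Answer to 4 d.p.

W = 10·Wi·(P80^(-½) − F80^(-½))
Stage 1 (17433→2883 µm, Wi₁=12.5): W₁ = 10·12.5·(0.018624 − 0.007574) = 1.3813 kWh/t
Stage 2 (2883→47 µm, Wi₂=11.6): W₂ = 10·11.6·(0.145865 − 0.018624) = 14.7599 kWh/t
W = W₁ + W₂ = 1.3813 + 14.7599 = 16.1412 kWh/t

W = 16.1412 kWh/t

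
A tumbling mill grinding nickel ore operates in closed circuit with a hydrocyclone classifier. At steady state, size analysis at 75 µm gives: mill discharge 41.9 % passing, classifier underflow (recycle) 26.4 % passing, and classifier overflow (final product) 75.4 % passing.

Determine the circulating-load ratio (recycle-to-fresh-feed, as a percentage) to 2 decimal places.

Classifier node, passing 75 µm:
(1+r)d = ru + o → r = (o−d)/(d−u)
r = (75.4 − 41.9)/(41.9 − 26.4) = 33.5/15.5 = 2.1613
CL = 100·r = 216.13 %

CL = 216.13 %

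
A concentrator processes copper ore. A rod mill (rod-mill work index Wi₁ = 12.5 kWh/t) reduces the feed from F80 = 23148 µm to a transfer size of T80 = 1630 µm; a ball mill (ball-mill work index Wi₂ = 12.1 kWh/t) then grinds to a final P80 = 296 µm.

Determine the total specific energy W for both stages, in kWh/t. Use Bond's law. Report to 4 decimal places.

W = 6.3105 kWh/t

Bond:  W = 10 Wi (1/√P − 1/√F)
Stage 1 (23148→1630 µm, Wi₁=12.5): W₁ = 10·12.5·(0.024769 − 0.006573) = 2.2745 kWh/t
Stage 2 (1630→296 µm, Wi₂=12.1): W₂ = 10·12.1·(0.058124 − 0.024769) = 4.0359 kWh/t
W = W₁ + W₂ = 2.2745 + 4.0359 = 6.3105 kWh/t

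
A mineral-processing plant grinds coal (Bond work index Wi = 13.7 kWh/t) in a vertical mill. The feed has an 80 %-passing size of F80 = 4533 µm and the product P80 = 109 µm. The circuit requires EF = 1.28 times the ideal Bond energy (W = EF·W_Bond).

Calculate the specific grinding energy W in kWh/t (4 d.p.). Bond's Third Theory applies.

W = 10 Wi (P80^-0.5 − F80^-0.5)
1/√109 = 0.095783;  1/√4533 = 0.014853
W = 10·13.7·(0.095783 − 0.014853) = 11.0874 kWh/t
Corrected W = EF·W_Bond = 1.28·11.0874 = 14.1919 kWh/t

W = 14.1919 kWh/t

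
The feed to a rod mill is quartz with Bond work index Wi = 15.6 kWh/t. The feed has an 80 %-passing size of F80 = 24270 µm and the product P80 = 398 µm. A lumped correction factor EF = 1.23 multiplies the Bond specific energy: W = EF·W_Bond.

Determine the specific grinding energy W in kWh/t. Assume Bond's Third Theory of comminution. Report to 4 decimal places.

W = 10 Wi (P80^-0.5 − F80^-0.5)
1/√398 = 0.050125;  1/√24270 = 0.006419
W = 10·15.6·(0.050125 − 0.006419) = 6.8182 kWh/t
Apply correction: 6.8182 × 1.23 = 8.3864 kWh/t

W = 8.3864 kWh/t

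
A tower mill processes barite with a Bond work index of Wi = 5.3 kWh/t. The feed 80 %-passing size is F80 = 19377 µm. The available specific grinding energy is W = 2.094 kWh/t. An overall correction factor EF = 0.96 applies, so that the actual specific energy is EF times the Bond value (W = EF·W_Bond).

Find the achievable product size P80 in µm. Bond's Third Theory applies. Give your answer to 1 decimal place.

Bond: W = 10·Wi·(1/√P80 − 1/√F80)
W_Bond = W / EF = 2.094 / 0.96 = 2.1812 kWh/t
1/√P80 = 1/√F80 + W_Bond/(10·Wi)
  = 2.1812/(10·5.3) + 1/√19377 = 0.041156 + 0.007184 = 0.048340
P80 = (1/0.048340)² = 20.6870² = 427.95 µm

P80 = 428.0 µm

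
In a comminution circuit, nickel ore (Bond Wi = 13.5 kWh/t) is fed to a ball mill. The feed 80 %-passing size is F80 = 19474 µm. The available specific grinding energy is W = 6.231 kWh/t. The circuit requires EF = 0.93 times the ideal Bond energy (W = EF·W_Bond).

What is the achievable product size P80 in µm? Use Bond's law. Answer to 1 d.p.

W = 10 Wi (P80^-0.5 − F80^-0.5)
W_Bond = W / EF = 6.231 / 0.93 = 6.7000 kWh/t
⇒ 1/√P80 = W_Bond/(10·Wi) + 1/√F80
  = 6.7000/(10·13.5) + 1/√19474 = 0.049630 + 0.007166 = 0.056796
P80 = (1/0.056796)² = 17.6070² = 310.01 µm

P80 = 310.0 µm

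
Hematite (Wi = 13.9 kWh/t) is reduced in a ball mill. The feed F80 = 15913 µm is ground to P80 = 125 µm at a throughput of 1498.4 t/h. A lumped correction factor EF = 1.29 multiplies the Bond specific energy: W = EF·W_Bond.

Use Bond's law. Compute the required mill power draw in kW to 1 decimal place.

W_Bond = 10·Wi·(1/√P₈₀ − 1/√F₈₀)
W = 10·13.9·(1/√125 − 1/√15913) = 10·13.9·(0.081515) = 11.3306 kWh/t
Apply correction: 11.3306 × 1.29 = 14.6165 kWh/t
P = W·T = 14.6165·1498.4 = 21901.4 kW

P = 21901.4 kW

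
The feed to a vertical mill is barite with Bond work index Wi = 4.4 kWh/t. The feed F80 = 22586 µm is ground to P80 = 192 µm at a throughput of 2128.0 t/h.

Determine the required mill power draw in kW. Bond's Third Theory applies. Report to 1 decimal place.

P = 6134.3 kW

W = 10·Wi·[P80^(−½) − F80^(−½)]
W = 10·4.4·(1/√192 − 1/√22586) = 10·4.4·(0.065515) = 2.8827 kWh/t
P = W·T = 2.8827·2128.0 = 6134.3 kW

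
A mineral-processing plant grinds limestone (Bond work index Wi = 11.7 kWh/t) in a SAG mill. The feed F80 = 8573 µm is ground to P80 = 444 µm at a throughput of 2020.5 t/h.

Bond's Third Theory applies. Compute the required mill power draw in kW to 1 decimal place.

P = 8665.8 kW

W_Bond = 10·Wi·(1/√P₈₀ − 1/√F₈₀)
W = 10·11.7·(1/√444 − 1/√8573) = 10·11.7·(0.036658) = 4.2889 kWh/t
P_mill = W·ṁ = 4.2889·2020.5 = 8665.8 kW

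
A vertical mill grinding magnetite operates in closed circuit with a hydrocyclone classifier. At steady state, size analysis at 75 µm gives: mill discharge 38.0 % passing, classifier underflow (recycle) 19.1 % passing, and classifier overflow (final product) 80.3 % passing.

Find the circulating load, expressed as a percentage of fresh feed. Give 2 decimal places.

Let r = R/F. Size balance at 75 µm:
r = (o − d)/(d − u)
r = (80.3 − 38.0)/(38.0 − 19.1) = 42.3/18.9 = 2.2381
CL = 100·r = 223.81 %

CL = 223.81 %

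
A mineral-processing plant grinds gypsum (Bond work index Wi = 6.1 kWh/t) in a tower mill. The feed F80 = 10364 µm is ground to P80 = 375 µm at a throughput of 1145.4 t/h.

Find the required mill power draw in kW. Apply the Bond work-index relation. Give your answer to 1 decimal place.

W_Bond = 10·Wi·(1/√P₈₀ − 1/√F₈₀)
W = 10·6.1·(1/√375 − 1/√10364) = 10·6.1·(0.041817) = 2.5508 kWh/t
Power = W × throughput = 2.5508 kWh/t × 1145.4 t/h = 2921.7 kW

P = 2921.7 kW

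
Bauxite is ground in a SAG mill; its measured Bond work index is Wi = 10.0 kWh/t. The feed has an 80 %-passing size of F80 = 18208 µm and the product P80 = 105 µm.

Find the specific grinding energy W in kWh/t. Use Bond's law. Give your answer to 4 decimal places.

W = 10 Wi / √P80 − 10 Wi / √F80
1/√105 = 0.097590;  1/√18208 = 0.007411
W = 10·10.0·(0.097590 − 0.007411) = 9.0179 kWh/t

W = 9.0179 kWh/t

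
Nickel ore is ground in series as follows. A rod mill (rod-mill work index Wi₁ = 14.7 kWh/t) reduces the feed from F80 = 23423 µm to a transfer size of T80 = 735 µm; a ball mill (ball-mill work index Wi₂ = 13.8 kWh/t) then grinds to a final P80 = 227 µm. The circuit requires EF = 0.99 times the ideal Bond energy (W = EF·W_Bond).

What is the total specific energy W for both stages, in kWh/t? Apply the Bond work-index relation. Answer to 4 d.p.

W = 10 Wi (1/√P80 − 1/√F80)  [Bond]
Stage 1 (23423→735 µm, Wi₁=14.7): W₁ = 10·14.7·(0.036886 − 0.006534) = 4.4617 kWh/t
Stage 2 (735→227 µm, Wi₂=13.8): W₂ = 10·13.8·(0.066372 − 0.036886) = 4.0692 kWh/t
W = W₁ + W₂ = 4.4617 + 4.0692 = 8.5309 kWh/t
W_actual = 0.99 × 8.5309 = 8.4455 kWh/t

W = 8.4455 kWh/t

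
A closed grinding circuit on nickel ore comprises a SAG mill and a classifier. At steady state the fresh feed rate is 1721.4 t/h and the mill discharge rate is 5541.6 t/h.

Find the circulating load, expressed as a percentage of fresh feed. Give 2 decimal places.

CL = 221.92 %

Mill node: discharge = fresh + recycle.
R = M − F = 5541.6 − 1721.4 = 3820.2 t/h
CL = 100·R/F = 100·3820.2/1721.4 = 221.92 %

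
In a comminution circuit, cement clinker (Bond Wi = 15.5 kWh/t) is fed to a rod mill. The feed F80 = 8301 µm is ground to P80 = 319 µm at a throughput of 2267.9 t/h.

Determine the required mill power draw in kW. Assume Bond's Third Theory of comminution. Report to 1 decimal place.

W = 10 Wi (1/√P80 − 1/√F80)  [Bond]
W = 10·15.5·(1/√319 − 1/√8301) = 10·15.5·(0.045013) = 6.9771 kWh/t
Mill draw = 6.9771 × 2267.9 = 15823.3 kW

P = 15823.3 kW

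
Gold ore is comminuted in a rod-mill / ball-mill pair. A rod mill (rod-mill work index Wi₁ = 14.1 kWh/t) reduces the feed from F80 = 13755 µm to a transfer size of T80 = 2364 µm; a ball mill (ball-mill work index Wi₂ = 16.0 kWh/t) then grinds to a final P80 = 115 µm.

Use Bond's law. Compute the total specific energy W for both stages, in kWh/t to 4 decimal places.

W = 10·Wi·[P80^(−½) − F80^(−½)]
Stage 1 (13755→2364 µm, Wi₁=14.1): W₁ = 10·14.1·(0.020567 − 0.008526) = 1.6977 kWh/t
Stage 2 (2364→115 µm, Wi₂=16.0): W₂ = 10·16.0·(0.093250 − 0.020567) = 11.6293 kWh/t
W = W₁ + W₂ = 1.6977 + 11.6293 = 13.3271 kWh/t

W = 13.3271 kWh/t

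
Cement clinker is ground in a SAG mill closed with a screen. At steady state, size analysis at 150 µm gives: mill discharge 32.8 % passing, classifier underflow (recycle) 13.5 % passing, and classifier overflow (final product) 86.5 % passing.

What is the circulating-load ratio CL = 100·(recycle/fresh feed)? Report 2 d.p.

Classifier node, passing 150 µm:
(1+r)·d = r·u + o ⇒ r = (o−d)/(d−u)
r = (86.5 − 32.8)/(32.8 − 13.5) = 53.7/19.3 = 2.7824
CL = 100·r = 278.24 %

CL = 278.24 %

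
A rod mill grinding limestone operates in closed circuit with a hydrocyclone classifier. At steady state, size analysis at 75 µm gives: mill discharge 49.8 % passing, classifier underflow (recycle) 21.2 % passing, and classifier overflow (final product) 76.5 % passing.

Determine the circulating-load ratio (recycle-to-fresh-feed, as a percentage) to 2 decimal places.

Classifier node, passing 75 µm:
(1+r)d = ru + o → r = (o−d)/(d−u)
r = (76.5 − 49.8)/(49.8 − 21.2) = 26.7/28.6 = 0.9336
CL = 100·r = 93.36 %

CL = 93.36 %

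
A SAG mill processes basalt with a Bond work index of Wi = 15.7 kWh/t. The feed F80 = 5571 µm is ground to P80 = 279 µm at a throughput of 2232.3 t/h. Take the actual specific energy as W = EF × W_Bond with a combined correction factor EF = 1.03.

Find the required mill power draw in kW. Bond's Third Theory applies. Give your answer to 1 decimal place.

P = 16775.2 kW

Bond:  W = 10 Wi (1/√P − 1/√F)
W = 10·15.7·(1/√279 − 1/√5571) = 10·15.7·(0.046471) = 7.2959 kWh/t
Corrected W = EF·W_Bond = 1.03·7.2959 = 7.5148 kWh/t
P = W·T = 7.5148·2232.3 = 16775.2 kW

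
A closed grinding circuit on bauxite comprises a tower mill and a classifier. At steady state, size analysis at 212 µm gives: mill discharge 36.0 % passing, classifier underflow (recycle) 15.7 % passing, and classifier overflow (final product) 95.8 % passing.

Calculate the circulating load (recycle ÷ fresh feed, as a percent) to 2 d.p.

Classifier node, passing 212 µm:
d + r·d = r·u + o → r(d−u) = o−d
r = (95.8 − 36.0)/(36.0 − 15.7) = 59.8/20.3 = 2.9458
CL = 100·r = 294.58 %

CL = 294.58 %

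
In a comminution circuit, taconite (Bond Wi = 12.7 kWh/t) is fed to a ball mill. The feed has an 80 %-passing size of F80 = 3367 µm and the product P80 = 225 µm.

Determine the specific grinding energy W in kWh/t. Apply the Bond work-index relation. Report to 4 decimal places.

W = 6.2780 kWh/t

W = 10 Wi (P80^-0.5 − F80^-0.5)
1/√225 = 0.066667;  1/√3367 = 0.017234
W = 10·12.7·(0.066667 − 0.017234) = 6.2780 kWh/t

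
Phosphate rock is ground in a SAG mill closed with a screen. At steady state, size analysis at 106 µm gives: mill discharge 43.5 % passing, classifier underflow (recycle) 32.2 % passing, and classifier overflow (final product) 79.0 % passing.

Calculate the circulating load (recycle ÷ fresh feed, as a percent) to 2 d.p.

CL = 314.16 %

Mass balance on the −106 µm fraction:
r = (o − d)/(d − u)
r = (79.0 − 43.5)/(43.5 − 32.2) = 35.5/11.3 = 3.1416
CL = 100·r = 314.16 %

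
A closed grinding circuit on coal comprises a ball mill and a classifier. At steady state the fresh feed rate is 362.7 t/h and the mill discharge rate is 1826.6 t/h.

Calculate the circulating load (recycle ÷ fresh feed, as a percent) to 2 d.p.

CL = 403.61 %

M = F + R at steady state, so:
R = M − F = 1826.6 − 362.7 = 1463.9 t/h
CL = 100·R/F = 100·1463.9/362.7 = 403.61 %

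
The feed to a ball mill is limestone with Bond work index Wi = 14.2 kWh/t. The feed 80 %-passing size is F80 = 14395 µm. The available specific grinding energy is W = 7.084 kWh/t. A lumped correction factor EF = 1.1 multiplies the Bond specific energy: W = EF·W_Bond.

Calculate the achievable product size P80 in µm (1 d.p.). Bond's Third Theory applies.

P80 = 346.9 µm

W = 10 Wi (1/√P80 − 1/√F80)  [Bond]
W_Bond = W / EF = 7.084 / 1.1 = 6.4400 kWh/t
⇒ 1/√P80 = W_Bond/(10 Wi) + 1/√F80
  = 6.4400/(10·14.2) + 1/√14395 = 0.045352 + 0.008335 = 0.053687
P80 = (1/0.053687)² = 18.6265² = 346.95 µm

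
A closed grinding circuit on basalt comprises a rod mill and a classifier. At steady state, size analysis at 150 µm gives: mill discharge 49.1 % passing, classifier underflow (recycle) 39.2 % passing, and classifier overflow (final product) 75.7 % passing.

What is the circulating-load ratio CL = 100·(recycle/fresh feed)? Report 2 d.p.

Two-product formula at 150 µm:
Fd + Rd = Ru + Fo ⇒ R/F = (o−d)/(d−u)
r = (75.7 − 49.1)/(49.1 − 39.2) = 26.6/9.9 = 2.6869
CL = 100·r = 268.69 %

CL = 268.69 %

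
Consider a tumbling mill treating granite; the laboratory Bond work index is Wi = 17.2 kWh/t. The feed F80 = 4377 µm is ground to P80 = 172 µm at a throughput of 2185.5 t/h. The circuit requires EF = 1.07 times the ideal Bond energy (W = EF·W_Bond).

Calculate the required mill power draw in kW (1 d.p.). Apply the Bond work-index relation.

P = 24589.3 kW

W = 10 Wi (P80^-0.5 − F80^-0.5)
W = 10·17.2·(1/√172 − 1/√4377) = 10·17.2·(0.061134) = 10.5151 kWh/t
W_actual = 1.07 × 10.5151 = 11.2511 kWh/t
P = W·T = 11.2511·2185.5 = 24589.3 kW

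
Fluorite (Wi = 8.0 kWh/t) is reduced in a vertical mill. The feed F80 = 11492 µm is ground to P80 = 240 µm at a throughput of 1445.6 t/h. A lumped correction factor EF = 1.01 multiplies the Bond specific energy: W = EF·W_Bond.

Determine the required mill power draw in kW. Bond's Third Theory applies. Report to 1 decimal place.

W = 10 Wi (P80^-0.5 − F80^-0.5)
W = 10·8.0·(1/√240 − 1/√11492) = 10·8.0·(0.055221) = 4.4177 kWh/t
Apply correction: 4.4177 × 1.01 = 4.4619 kWh/t
P = W·T = 4.4619·1445.6 = 6450.1 kW

P = 6450.1 kW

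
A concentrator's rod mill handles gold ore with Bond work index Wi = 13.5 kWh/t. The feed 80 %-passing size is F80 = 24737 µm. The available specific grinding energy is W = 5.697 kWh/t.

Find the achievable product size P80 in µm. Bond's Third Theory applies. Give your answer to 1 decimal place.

P80 = 424.1 µm

W_Bond = 10·Wi·(1/√P₈₀ − 1/√F₈₀)
P80^(−½) = W/(10 Wi) + F80^(−½)
  = 5.6970/(10·13.5) + 1/√24737 = 0.042200 + 0.006358 = 0.048558
P80 = (1/0.048558)² = 20.5939² = 424.11 µm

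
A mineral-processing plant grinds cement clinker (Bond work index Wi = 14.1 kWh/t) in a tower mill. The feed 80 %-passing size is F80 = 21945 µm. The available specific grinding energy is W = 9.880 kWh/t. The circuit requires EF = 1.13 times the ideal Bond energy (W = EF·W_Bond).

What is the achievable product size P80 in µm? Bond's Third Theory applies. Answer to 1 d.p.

P80 = 211.5 µm

W = 10 Wi (P80^-0.5 − F80^-0.5)
W_Bond = W / EF = 9.880 / 1.13 = 8.7434 kWh/t
P80^(−½) = W_Bond/(10 Wi) + F80^(−½)
  = 8.7434/(10·14.1) + 1/√21945 = 0.062010 + 0.006750 = 0.068760
P80 = (1/0.068760)² = 14.5433² = 211.51 µm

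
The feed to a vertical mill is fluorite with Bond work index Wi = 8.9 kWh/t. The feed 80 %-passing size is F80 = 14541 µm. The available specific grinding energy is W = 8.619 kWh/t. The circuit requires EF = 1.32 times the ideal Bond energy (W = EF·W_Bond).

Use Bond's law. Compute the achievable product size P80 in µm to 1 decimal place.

W = 10 Wi / √P80 − 10 Wi / √F80
W_Bond = W / EF = 8.619 / 1.32 = 6.5295 kWh/t
⇒ 1/√P80 = W_Bond/(10 Wi) + 1/√F80
  = 6.5295/(10·8.9) + 1/√14541 = 0.073366 + 0.008293 = 0.081659
P80 = (1/0.081659)² = 12.2461² = 149.97 µm

P80 = 150.0 µm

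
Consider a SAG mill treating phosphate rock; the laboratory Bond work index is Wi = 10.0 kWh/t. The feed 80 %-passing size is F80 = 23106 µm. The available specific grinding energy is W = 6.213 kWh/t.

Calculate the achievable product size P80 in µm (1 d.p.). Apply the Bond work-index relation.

W = 10·Wi·[P80^(−½) − F80^(−½)]
⇒ 1/√P80 = W/(10·Wi) + 1/√F80
  = 6.2130/(10·10.0) + 1/√23106 = 0.062130 + 0.006579 = 0.068709
P80 = (1/0.068709)² = 14.5542² = 211.82 µm

P80 = 211.8 µm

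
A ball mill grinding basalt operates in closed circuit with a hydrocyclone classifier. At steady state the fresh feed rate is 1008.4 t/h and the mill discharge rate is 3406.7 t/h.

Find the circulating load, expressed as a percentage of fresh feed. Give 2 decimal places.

Steady state: M = F + R.
R = M − F = 3406.7 − 1008.4 = 2398.3 t/h
CL = 100·R/F = 100·2398.3/1008.4 = 237.83 %

CL = 237.83 %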